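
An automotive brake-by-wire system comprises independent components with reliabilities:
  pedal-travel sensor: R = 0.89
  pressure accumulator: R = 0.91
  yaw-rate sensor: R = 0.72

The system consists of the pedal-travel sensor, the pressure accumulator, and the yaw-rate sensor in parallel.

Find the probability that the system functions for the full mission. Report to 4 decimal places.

0.9972

Parallel (pedal-travel sensor, pressure accumulator, and yaw-rate sensor): 1 − (1 − 0.890000)(1 − 0.910000)(1 − 0.720000) = 0.9972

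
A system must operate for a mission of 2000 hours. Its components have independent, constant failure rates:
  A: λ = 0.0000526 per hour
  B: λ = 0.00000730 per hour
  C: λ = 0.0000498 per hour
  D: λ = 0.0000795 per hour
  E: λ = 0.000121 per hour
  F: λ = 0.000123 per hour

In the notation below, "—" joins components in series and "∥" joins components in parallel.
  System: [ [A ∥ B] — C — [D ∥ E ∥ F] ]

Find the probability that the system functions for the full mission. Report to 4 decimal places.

0.8977

R(A) = exp(−0.0000526 × 2000) = 0.900144
R(B) = exp(−0.00000730 × 2000) = 0.985506
R(C) = exp(−0.0000498 × 2000) = 0.905199
R(D) = exp(−0.0000795 × 2000) = 0.852996
R(E) = exp(−0.000121 × 2000) = 0.785056
R(F) = exp(−0.000123 × 2000) = 0.781922
Parallel (A and B): 1 − (1 − 0.900144)(1 − 0.985506) = 0.998553
Parallel (D, E, and F): 1 − (1 − 0.852996)(1 − 0.785056)(1 − 0.781922) = 0.993109
Series ([0.998553], C, and [0.993109]): 0.998553 × 0.905199 × 0.993109 = 0.8977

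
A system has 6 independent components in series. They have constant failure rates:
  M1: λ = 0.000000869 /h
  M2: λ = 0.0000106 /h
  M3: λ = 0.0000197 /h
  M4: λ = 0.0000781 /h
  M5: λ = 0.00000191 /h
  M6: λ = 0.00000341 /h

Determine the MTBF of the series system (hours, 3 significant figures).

8730

Series of exponential components: λ_sys = Σ λ_i
λ_sys = 0.000000869 + 0.0000106 + 0.0000197 + 0.0000781 + 0.00000191 + 0.00000341 = 1.1459e-04 /h
MTBF = 1 / λ_sys = 8730 h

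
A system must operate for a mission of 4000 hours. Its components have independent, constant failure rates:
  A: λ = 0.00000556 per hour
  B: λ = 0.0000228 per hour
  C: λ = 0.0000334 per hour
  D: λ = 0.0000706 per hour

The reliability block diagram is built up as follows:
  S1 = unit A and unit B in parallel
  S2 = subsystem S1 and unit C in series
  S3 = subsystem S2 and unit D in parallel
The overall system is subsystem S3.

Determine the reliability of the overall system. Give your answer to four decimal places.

0.9688

R(A) = exp(−0.00000556 × 4000) = 0.978005
R(B) = exp(−0.0000228 × 4000) = 0.912835
R(C) = exp(−0.0000334 × 4000) = 0.874940
R(D) = exp(−0.0000706 × 4000) = 0.753972
Parallel (A and B): 1 − (1 − 0.978005)(1 − 0.912835) = 0.998083
Series ([0.998083] and C): 0.998083 × 0.874940 = 0.873263
Parallel ([0.873263] and D): 1 − (1 − 0.873263)(1 − 0.753972) = 0.9688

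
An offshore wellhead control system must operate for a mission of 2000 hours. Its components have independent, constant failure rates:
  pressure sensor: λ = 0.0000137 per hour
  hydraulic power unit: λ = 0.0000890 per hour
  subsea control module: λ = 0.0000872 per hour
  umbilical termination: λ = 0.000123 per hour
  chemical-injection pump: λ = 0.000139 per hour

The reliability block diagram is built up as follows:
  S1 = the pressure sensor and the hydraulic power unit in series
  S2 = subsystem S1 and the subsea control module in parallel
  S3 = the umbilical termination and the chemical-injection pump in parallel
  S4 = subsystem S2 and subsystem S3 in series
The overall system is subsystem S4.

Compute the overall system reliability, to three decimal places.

R(pressure sensor) = exp(−0.0000137 × 2000) = 0.97297
R(hydraulic power unit) = exp(−0.0000890 × 2000) = 0.83694
R(subsea control module) = exp(−0.0000872 × 2000) = 0.83996
R(umbilical termination) = exp(−0.000123 × 2000) = 0.78192
R(chemical-injection pump) = exp(−0.000139 × 2000) = 0.75730
Series (pressure sensor and hydraulic power unit): 0.97297 × 0.83694 = 0.81432
Parallel ([0.81432] and subsea control module): 1 − (1 − 0.81432)(1 − 0.83996) = 0.97028
Parallel (umbilical termination and chemical-injection pump): 1 − (1 − 0.78192)(1 − 0.75730) = 0.94707
Series ([0.97028] and [0.94707]): 0.97028 × 0.94707 = 0.919

0.919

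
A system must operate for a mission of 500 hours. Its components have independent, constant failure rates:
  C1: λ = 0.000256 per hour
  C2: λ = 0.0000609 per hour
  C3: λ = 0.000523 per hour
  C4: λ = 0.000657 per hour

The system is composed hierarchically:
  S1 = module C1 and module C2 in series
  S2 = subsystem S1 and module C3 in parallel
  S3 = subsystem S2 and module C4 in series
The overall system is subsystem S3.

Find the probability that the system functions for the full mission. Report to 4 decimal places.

R(C1) = exp(−0.000256 × 500) = 0.879853
R(C2) = exp(−0.0000609 × 500) = 0.970009
R(C3) = exp(−0.000523 × 500) = 0.769896
R(C4) = exp(−0.000657 × 500) = 0.720003
Series (C1 and C2): 0.879853 × 0.970009 = 0.853465
Parallel ([0.853465] and C3): 1 − (1 − 0.853465)(1 − 0.769896) = 0.966282
Series ([0.966282] and C4): 0.966282 × 0.720003 = 0.6957

0.6957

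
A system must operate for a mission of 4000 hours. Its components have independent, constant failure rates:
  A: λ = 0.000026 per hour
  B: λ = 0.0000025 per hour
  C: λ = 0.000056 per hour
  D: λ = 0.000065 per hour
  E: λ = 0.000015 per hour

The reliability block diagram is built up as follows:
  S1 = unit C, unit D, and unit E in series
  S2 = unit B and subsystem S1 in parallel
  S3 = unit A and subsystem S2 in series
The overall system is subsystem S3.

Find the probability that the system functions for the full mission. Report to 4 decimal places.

0.8975

R(A) = exp(−0.000026 × 4000) = 0.901225
R(B) = exp(−0.0000025 × 4000) = 0.990050
R(C) = exp(−0.000056 × 4000) = 0.799315
R(D) = exp(−0.000065 × 4000) = 0.771052
R(E) = exp(−0.000015 × 4000) = 0.941765
Series (C, D, and E): 0.799315 × 0.771052 × 0.941765 = 0.580422
Parallel (B and [0.580422]): 1 − (1 − 0.990050)(1 − 0.580422) = 0.995825
Series (A and [0.995825]): 0.901225 × 0.995825 = 0.8975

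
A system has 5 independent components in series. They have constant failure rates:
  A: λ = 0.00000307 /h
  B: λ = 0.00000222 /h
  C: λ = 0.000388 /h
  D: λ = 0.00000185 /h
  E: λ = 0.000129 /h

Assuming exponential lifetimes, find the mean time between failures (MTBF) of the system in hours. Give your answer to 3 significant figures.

Series of exponential components: λ_sys = Σ λ_i
λ_sys = 0.00000307 + 0.00000222 + 0.000388 + 0.00000185 + 0.000129 = 5.2414e-04 /h
MTBF = 1 / λ_sys = 1910 h

1910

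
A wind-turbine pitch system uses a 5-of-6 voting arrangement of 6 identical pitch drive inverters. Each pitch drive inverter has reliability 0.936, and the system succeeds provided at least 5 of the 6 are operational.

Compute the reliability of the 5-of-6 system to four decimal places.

0.9483

R = Σ_{i=5}^{6} C(6,i) p^i (1−p)^{6−i} with p = 0.936
C(6,5)·0.936^5·0.064^1 = 0.275874
C(6,6)·0.936^6·0.064^0 = 0.672442
Sum = 0.9483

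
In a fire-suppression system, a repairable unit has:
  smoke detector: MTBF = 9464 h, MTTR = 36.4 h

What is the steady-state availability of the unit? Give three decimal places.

A(smoke detector) = MTBF/(MTBF+MTTR) = 9464/(9464+36.4) = 0.996

0.996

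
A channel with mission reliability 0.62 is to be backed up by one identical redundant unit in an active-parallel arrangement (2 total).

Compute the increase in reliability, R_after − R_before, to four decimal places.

R_before = 0.62
R_after = 1 − (1 − 0.62)^2 = 0.8556
ΔR = 0.8556 − 0.62 = 0.2356

0.2356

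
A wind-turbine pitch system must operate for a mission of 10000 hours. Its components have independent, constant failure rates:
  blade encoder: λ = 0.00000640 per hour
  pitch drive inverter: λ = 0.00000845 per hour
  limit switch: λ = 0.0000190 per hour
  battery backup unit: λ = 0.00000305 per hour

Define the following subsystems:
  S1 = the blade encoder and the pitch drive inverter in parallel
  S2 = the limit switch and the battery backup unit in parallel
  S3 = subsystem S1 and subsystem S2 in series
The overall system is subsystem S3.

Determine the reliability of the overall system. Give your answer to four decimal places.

R(blade encoder) = exp(−0.00000640 × 10000) = 0.938005
R(pitch drive inverter) = exp(−0.00000845 × 10000) = 0.918972
R(limit switch) = exp(−0.0000190 × 10000) = 0.826959
R(battery backup unit) = exp(−0.00000305 × 10000) = 0.969960
Parallel (blade encoder and pitch drive inverter): 1 − (1 − 0.938005)(1 − 0.918972) = 0.994977
Parallel (limit switch and battery backup unit): 1 − (1 − 0.826959)(1 − 0.969960) = 0.994802
Series ([0.994977] and [0.994802]): 0.994977 × 0.994802 = 0.9898

0.9898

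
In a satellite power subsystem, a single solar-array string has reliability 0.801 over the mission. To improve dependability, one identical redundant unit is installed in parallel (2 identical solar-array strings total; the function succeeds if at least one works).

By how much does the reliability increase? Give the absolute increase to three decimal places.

R_before = 0.801
R_after = 1 − (1 − 0.801)^2 = 0.960
ΔR = 0.960 − 0.801 = 0.159

0.159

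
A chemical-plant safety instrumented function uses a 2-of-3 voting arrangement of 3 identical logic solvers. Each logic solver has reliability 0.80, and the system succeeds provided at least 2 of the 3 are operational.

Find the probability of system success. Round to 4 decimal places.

R = Σ_{i=2}^{3} C(3,i) p^i (1−p)^{3−i} with p = 0.80
C(3,2)·0.80^2·0.20^1 = 0.384000
C(3,3)·0.80^3·0.20^0 = 0.512000
Sum = 0.8960

0.8960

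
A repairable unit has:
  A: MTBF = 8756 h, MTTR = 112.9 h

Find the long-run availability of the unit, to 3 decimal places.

0.987

A(A) = MTBF/(MTBF+MTTR) = 8756/(8756+112.9) = 0.987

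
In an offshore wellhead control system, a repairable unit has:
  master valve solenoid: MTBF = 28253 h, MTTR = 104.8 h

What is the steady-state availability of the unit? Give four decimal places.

0.9963

A(master valve solenoid) = MTBF/(MTBF+MTTR) = 28253/(28253+104.8) = 0.9963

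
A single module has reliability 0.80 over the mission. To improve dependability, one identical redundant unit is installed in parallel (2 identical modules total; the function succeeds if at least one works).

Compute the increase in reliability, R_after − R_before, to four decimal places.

0.1600

R_before = 0.80
R_after = 1 − (1 − 0.80)^2 = 0.9600
ΔR = 0.9600 − 0.80 = 0.1600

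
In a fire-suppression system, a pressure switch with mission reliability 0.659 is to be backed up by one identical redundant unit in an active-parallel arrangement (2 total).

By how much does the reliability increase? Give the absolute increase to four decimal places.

0.2247

R_before = 0.659
R_after = 1 − (1 − 0.659)^2 = 0.8837
ΔR = 0.8837 − 0.659 = 0.2247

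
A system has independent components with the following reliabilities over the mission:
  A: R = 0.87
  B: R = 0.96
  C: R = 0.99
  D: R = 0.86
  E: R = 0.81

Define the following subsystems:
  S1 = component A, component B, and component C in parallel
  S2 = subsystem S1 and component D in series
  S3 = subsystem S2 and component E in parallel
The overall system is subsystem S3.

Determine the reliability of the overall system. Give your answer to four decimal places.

Parallel (A, B, and C): 1 − (1 − 0.870000)(1 − 0.960000)(1 − 0.990000) = 0.999948
Series ([0.999948] and D): 0.999948 × 0.860000 = 0.859955
Parallel ([0.859955] and E): 1 − (1 − 0.859955)(1 − 0.810000) = 0.9734

0.9734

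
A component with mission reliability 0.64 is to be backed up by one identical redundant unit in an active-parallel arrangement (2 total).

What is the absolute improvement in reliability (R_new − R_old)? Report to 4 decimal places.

R_before = 0.64
R_after = 1 − (1 − 0.64)^2 = 0.8704
ΔR = 0.8704 − 0.64 = 0.2304

0.2304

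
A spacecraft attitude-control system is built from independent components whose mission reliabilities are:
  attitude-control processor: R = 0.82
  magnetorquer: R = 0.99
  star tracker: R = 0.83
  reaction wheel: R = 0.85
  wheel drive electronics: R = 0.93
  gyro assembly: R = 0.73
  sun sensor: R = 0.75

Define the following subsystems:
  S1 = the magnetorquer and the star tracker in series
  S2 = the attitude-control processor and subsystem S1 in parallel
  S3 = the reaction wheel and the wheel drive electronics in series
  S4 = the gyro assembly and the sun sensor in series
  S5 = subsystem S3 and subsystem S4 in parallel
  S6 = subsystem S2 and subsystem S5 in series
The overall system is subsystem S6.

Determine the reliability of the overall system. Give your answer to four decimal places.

Series (magnetorquer and star tracker): 0.990000 × 0.830000 = 0.821700
Parallel (attitude-control processor and [0.821700]): 1 − (1 − 0.820000)(1 − 0.821700) = 0.967906
Series (reaction wheel and wheel drive electronics): 0.850000 × 0.930000 = 0.790500
Series (gyro assembly and sun sensor): 0.730000 × 0.750000 = 0.547500
Parallel ([0.790500] and [0.547500]): 1 − (1 − 0.790500)(1 − 0.547500) = 0.905201
Series ([0.967906] and [0.905201]): 0.967906 × 0.905201 = 0.8761

0.8761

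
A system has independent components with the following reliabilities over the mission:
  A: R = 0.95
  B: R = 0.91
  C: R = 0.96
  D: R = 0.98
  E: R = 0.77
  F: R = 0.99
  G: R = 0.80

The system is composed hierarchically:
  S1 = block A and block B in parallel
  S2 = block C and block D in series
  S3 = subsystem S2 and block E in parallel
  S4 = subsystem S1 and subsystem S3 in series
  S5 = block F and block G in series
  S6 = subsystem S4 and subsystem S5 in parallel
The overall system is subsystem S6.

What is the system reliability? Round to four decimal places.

0.9962

Parallel (A and B): 1 − (1 − 0.950000)(1 − 0.910000) = 0.995500
Series (C and D): 0.960000 × 0.980000 = 0.940800
Parallel ([0.940800] and E): 1 − (1 − 0.940800)(1 − 0.770000) = 0.986384
Series ([0.995500] and [0.986384]): 0.995500 × 0.986384 = 0.981945
Series (F and G): 0.990000 × 0.800000 = 0.792000
Parallel ([0.981945] and [0.792000]): 1 − (1 − 0.981945)(1 − 0.792000) = 0.9962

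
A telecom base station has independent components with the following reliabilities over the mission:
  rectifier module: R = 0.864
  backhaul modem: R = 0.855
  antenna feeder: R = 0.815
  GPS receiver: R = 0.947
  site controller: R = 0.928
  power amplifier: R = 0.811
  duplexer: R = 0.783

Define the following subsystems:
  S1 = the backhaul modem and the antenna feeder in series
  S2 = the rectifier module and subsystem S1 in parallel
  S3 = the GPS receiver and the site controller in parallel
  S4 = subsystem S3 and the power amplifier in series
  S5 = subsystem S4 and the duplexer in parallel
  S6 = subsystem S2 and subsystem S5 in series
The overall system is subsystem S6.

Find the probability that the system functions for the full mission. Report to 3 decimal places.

0.919

Series (backhaul modem and antenna feeder): 0.85500 × 0.81500 = 0.69683
Parallel (rectifier module and [0.69683]): 1 − (1 − 0.86400)(1 − 0.69683) = 0.95877
Parallel (GPS receiver and site controller): 1 − (1 − 0.94700)(1 − 0.92800) = 0.99618
Series ([0.99618] and power amplifier): 0.99618 × 0.81100 = 0.80790
Parallel ([0.80790] and duplexer): 1 − (1 − 0.80790)(1 − 0.78300) = 0.95831
Series ([0.95877] and [0.95831]): 0.95877 × 0.95831 = 0.919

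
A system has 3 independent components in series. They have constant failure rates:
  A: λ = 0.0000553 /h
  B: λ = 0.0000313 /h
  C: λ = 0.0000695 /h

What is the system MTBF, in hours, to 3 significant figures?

6410

Series of exponential components: λ_sys = Σ λ_i
λ_sys = 0.0000553 + 0.0000313 + 0.0000695 = 1.5610e-04 /h
MTBF = 1 / λ_sys = 6410 h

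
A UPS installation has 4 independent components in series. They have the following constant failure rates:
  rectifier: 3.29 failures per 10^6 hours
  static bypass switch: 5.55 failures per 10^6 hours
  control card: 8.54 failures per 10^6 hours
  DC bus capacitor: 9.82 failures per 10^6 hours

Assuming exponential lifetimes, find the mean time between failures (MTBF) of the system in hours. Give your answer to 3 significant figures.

Series of exponential components: λ_sys = Σ λ_i
λ_sys = 0.00000329 + 0.00000555 + 0.00000854 + 0.00000982 = 2.7200e-05 /h
MTBF = 1 / λ_sys = 36800 h

36800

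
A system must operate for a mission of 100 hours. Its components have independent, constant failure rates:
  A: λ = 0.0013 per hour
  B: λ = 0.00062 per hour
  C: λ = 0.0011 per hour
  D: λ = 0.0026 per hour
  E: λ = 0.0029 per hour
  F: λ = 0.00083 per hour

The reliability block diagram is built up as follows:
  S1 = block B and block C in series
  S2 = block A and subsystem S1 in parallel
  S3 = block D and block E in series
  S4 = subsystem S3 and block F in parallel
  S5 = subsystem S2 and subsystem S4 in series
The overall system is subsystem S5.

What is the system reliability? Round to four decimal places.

0.9477

R(A) = exp(−0.0013 × 100) = 0.878095
R(B) = exp(−0.00062 × 100) = 0.939883
R(C) = exp(−0.0011 × 100) = 0.895834
R(D) = exp(−0.0026 × 100) = 0.771052
R(E) = exp(−0.0029 × 100) = 0.748264
R(F) = exp(−0.00083 × 100) = 0.920351
Series (B and C): 0.939883 × 0.895834 = 0.841979
Parallel (A and [0.841979]): 1 − (1 − 0.878095)(1 − 0.841979) = 0.980736
Series (D and E): 0.771052 × 0.748264 = 0.576950
Parallel ([0.576950] and F): 1 − (1 − 0.576950)(1 − 0.920351) = 0.966304
Series ([0.980736] and [0.966304]): 0.980736 × 0.966304 = 0.9477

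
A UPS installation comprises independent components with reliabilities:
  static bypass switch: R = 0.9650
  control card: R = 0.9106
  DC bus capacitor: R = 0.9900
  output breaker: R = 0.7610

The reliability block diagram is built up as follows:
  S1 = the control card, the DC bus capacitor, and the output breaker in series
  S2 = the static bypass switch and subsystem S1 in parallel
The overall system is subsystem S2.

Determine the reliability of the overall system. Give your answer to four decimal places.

Series (control card, DC bus capacitor, and output breaker): 0.910600 × 0.990000 × 0.761000 = 0.686037
Parallel (static bypass switch and [0.686037]): 1 − (1 − 0.965000)(1 − 0.686037) = 0.9890

0.9890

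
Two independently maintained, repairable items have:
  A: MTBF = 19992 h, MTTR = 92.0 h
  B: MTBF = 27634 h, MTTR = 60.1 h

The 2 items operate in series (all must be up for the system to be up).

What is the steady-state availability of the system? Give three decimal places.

A(A) = MTBF/(MTBF+MTTR) = 19992/(19992+92.0) = 0.995419
A(B) = MTBF/(MTBF+MTTR) = 27634/(27634+60.1) = 0.997830
Series availability: 0.995419 × 0.997830 = 0.993

0.993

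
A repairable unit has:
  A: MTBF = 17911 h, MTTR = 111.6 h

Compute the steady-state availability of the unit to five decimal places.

0.99381

A(A) = MTBF/(MTBF+MTTR) = 17911/(17911+111.6) = 0.99381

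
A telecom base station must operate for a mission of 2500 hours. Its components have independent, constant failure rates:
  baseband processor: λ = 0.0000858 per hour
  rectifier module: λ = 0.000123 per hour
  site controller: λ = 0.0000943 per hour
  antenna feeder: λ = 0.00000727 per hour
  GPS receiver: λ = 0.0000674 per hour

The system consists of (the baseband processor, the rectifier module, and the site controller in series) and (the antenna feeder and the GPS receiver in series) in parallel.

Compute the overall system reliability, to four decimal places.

0.9095

R(baseband processor) = exp(−0.0000858 × 2500) = 0.806945
R(rectifier module) = exp(−0.000123 × 2500) = 0.735283
R(site controller) = exp(−0.0000943 × 2500) = 0.789978
R(antenna feeder) = exp(−0.00000727 × 2500) = 0.981989
R(GPS receiver) = exp(−0.0000674 × 2500) = 0.844931
Series (baseband processor, rectifier module, and site controller): 0.806945 × 0.735283 × 0.789978 = 0.468720
Series (antenna feeder and GPS receiver): 0.981989 × 0.844931 = 0.829713
Parallel ([0.468720] and [0.829713]): 1 − (1 − 0.468720)(1 − 0.829713) = 0.9095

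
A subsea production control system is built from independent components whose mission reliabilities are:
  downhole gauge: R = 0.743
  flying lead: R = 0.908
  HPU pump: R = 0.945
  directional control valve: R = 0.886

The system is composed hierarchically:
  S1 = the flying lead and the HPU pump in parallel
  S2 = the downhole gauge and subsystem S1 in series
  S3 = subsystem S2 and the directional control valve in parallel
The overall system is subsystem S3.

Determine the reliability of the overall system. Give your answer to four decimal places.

0.9703

Parallel (flying lead and HPU pump): 1 − (1 − 0.908000)(1 − 0.945000) = 0.994940
Series (downhole gauge and [0.994940]): 0.743000 × 0.994940 = 0.739240
Parallel ([0.739240] and directional control valve): 1 − (1 − 0.739240)(1 − 0.886000) = 0.9703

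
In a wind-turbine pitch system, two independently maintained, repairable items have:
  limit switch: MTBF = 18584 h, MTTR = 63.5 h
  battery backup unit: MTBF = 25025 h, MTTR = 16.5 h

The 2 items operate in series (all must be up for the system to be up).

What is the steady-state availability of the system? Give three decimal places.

A(limit switch) = MTBF/(MTBF+MTTR) = 18584/(18584+63.5) = 0.996595
A(battery backup unit) = MTBF/(MTBF+MTTR) = 25025/(25025+16.5) = 0.999341
Series availability: 0.996595 × 0.999341 = 0.996

0.996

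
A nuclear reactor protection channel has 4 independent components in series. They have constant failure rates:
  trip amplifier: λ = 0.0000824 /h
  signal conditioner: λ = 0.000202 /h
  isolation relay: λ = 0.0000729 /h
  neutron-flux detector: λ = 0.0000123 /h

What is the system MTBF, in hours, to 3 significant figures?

Series of exponential components: λ_sys = Σ λ_i
λ_sys = 0.0000824 + 0.000202 + 0.0000729 + 0.0000123 = 3.6960e-04 /h
MTBF = 1 / λ_sys = 2710 h

2710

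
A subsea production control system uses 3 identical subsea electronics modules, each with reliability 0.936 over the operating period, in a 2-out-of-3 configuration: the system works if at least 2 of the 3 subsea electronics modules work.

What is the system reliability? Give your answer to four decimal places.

0.9882

R = Σ_{i=2}^{3} C(3,i) p^i (1−p)^{3−i} with p = 0.936
C(3,2)·0.936^2·0.064^1 = 0.168210
C(3,3)·0.936^3·0.064^0 = 0.820026
Sum = 0.9882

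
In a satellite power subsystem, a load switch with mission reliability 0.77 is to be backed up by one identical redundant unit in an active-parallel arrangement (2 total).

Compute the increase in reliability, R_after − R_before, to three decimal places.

R_before = 0.77
R_after = 1 − (1 − 0.77)^2 = 0.947
ΔR = 0.947 − 0.77 = 0.177

0.177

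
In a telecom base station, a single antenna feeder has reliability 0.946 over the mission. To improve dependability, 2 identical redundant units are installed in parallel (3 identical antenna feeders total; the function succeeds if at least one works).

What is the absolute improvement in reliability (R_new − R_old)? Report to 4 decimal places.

0.0538

R_before = 0.946
R_after = 1 − (1 − 0.946)^3 = 0.9998
ΔR = 0.9998 − 0.946 = 0.0538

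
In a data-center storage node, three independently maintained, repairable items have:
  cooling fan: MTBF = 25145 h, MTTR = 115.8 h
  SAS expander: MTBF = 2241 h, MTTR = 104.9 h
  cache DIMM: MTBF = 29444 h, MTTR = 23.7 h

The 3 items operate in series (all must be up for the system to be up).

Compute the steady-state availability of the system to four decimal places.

A(cooling fan) = MTBF/(MTBF+MTTR) = 25145/(25145+115.8) = 0.995416
A(SAS expander) = MTBF/(MTBF+MTTR) = 2241/(2241+104.9) = 0.955284
A(cache DIMM) = MTBF/(MTBF+MTTR) = 29444/(29444+23.7) = 0.999196
Series availability: 0.995416 × 0.955284 × 0.999196 = 0.9501

0.9501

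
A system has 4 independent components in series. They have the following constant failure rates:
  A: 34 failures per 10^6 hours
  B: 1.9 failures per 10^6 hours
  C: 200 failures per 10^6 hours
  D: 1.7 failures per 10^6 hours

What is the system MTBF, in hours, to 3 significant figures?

4210

Series of exponential components: λ_sys = Σ λ_i
λ_sys = 0.000034 + 0.0000019 + 0.00020 + 0.0000017 = 2.3760e-04 /h
MTBF = 1 / λ_sys = 4210 h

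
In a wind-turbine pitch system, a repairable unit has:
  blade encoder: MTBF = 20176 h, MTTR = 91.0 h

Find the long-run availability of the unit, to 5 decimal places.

A(blade encoder) = MTBF/(MTBF+MTTR) = 20176/(20176+91.0) = 0.99551

0.99551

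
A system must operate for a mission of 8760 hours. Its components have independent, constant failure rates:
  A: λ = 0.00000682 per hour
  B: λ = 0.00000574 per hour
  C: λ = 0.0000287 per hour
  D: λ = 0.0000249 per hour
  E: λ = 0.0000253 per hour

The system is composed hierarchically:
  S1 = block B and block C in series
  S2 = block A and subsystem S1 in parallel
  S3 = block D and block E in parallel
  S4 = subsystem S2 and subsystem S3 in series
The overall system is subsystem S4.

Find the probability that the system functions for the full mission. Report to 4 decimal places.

R(A) = exp(−0.00000682 × 8760) = 0.942006
R(B) = exp(−0.00000574 × 8760) = 0.950961
R(C) = exp(−0.0000287 × 8760) = 0.777702
R(D) = exp(−0.0000249 × 8760) = 0.804026
R(E) = exp(−0.0000253 × 8760) = 0.801213
Series (B and C): 0.950961 × 0.777702 = 0.739564
Parallel (A and [0.739564]): 1 − (1 − 0.942006)(1 − 0.739564) = 0.984896
Parallel (D and E): 1 − (1 − 0.804026)(1 − 0.801213) = 0.961043
Series ([0.984896] and [0.961043]): 0.984896 × 0.961043 = 0.9465

0.9465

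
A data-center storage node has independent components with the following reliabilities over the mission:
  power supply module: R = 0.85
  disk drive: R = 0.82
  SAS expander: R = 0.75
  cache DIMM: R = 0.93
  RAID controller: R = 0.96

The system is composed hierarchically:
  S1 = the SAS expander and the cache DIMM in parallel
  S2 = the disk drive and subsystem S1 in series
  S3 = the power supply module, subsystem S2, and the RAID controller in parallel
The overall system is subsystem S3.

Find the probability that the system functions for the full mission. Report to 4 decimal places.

0.9988

Parallel (SAS expander and cache DIMM): 1 − (1 − 0.750000)(1 − 0.930000) = 0.982500
Series (disk drive and [0.982500]): 0.820000 × 0.982500 = 0.805650
Parallel (power supply module, [0.805650], and RAID controller): 1 − (1 − 0.850000)(1 − 0.805650)(1 − 0.960000) = 0.9988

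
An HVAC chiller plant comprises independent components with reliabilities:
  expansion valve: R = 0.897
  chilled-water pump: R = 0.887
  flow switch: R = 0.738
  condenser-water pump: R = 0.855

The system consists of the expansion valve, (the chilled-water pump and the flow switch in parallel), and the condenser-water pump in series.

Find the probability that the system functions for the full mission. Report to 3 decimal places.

0.744

Parallel (chilled-water pump and flow switch): 1 − (1 − 0.88700)(1 − 0.73800) = 0.97039
Series (expansion valve, [0.97039], and condenser-water pump): 0.89700 × 0.97039 × 0.85500 = 0.744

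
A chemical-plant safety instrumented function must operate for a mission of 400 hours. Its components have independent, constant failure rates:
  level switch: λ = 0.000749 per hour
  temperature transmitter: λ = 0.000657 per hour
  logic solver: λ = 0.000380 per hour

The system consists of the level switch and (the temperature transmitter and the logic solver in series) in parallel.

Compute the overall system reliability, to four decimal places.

R(level switch) = exp(−0.000749 × 400) = 0.741115
R(temperature transmitter) = exp(−0.000657 × 400) = 0.768896
R(logic solver) = exp(−0.000380 × 400) = 0.858988
Series (temperature transmitter and logic solver): 0.768896 × 0.858988 = 0.660472
Parallel (level switch and [0.660472]): 1 − (1 − 0.741115)(1 − 0.660472) = 0.9121

0.9121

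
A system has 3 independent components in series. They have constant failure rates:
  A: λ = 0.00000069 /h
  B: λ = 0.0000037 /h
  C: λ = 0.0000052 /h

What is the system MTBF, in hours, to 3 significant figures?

Series of exponential components: λ_sys = Σ λ_i
λ_sys = 0.00000069 + 0.0000037 + 0.0000052 = 9.5900e-06 /h
MTBF = 1 / λ_sys = 104000 h

104000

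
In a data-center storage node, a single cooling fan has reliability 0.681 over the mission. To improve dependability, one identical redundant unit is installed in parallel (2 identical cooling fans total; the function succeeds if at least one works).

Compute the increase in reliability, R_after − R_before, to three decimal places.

0.217

R_before = 0.681
R_after = 1 − (1 − 0.681)^2 = 0.898
ΔR = 0.898 − 0.681 = 0.217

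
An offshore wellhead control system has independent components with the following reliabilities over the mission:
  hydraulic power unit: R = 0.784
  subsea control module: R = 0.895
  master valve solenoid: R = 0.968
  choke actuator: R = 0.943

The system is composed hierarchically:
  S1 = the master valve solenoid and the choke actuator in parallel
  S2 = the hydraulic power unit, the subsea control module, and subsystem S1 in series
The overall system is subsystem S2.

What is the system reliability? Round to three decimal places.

0.700

Parallel (master valve solenoid and choke actuator): 1 − (1 − 0.96800)(1 − 0.94300) = 0.99818
Series (hydraulic power unit, subsea control module, and [0.99818]): 0.78400 × 0.89500 × 0.99818 = 0.700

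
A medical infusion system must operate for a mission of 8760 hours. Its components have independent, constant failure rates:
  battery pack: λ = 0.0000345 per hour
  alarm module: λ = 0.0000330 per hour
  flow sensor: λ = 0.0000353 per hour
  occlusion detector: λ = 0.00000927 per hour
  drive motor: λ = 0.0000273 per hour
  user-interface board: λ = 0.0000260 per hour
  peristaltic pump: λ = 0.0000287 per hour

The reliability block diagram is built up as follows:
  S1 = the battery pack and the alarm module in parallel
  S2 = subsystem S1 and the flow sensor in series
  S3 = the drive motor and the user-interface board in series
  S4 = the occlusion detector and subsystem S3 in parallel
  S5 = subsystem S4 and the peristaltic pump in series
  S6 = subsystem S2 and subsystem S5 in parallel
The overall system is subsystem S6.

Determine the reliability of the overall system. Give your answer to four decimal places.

0.9231

R(battery pack) = exp(−0.0000345 × 8760) = 0.739175
R(alarm module) = exp(−0.0000330 × 8760) = 0.748952
R(flow sensor) = exp(−0.0000353 × 8760) = 0.734013
R(occlusion detector) = exp(−0.00000927 × 8760) = 0.922004
R(drive motor) = exp(−0.0000273 × 8760) = 0.787298
R(user-interface board) = exp(−0.0000260 × 8760) = 0.796315
R(peristaltic pump) = exp(−0.0000287 × 8760) = 0.777702
Parallel (battery pack and alarm module): 1 − (1 − 0.739175)(1 − 0.748952) = 0.934520
Series ([0.934520] and flow sensor): 0.934520 × 0.734013 = 0.685950
Series (drive motor and user-interface board): 0.787298 × 0.796315 = 0.626937
Parallel (occlusion detector and [0.626937]): 1 − (1 − 0.922004)(1 − 0.626937) = 0.970903
Series ([0.970903] and peristaltic pump): 0.970903 × 0.777702 = 0.755073
Parallel ([0.685950] and [0.755073]): 1 − (1 − 0.685950)(1 − 0.755073) = 0.9231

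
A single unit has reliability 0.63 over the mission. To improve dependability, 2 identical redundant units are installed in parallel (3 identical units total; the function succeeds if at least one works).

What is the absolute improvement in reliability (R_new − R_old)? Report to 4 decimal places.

0.3193

R_before = 0.63
R_after = 1 − (1 − 0.63)^3 = 0.9493
ΔR = 0.9493 − 0.63 = 0.3193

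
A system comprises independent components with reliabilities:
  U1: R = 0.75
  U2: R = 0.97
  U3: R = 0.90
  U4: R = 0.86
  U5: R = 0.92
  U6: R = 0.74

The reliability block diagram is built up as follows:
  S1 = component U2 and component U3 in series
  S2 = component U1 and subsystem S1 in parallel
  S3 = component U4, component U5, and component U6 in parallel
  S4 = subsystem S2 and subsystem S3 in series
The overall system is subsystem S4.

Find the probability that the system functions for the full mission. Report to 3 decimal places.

Series (U2 and U3): 0.97000 × 0.90000 = 0.87300
Parallel (U1 and [0.87300]): 1 − (1 − 0.75000)(1 − 0.87300) = 0.96825
Parallel (U4, U5, and U6): 1 − (1 − 0.86000)(1 − 0.92000)(1 − 0.74000) = 0.99709
Series ([0.96825] and [0.99709]): 0.96825 × 0.99709 = 0.965

0.965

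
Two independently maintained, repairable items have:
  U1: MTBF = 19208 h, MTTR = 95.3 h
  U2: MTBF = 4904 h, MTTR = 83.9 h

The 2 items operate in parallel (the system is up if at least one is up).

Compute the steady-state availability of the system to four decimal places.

0.9999

A(U1) = MTBF/(MTBF+MTTR) = 19208/(19208+95.3) = 0.995063
A(U2) = MTBF/(MTBF+MTTR) = 4904/(4904+83.9) = 0.983179
Parallel availability: 1 − (1 − 0.995063)(1 − 0.983179) = 0.9999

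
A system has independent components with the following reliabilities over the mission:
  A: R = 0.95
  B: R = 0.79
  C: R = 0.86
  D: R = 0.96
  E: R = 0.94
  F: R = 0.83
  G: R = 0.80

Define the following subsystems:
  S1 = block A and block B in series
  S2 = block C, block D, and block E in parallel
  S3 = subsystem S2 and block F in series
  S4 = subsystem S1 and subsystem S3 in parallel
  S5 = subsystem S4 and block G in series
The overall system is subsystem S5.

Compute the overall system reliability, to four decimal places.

0.7660

Series (A and B): 0.950000 × 0.790000 = 0.750500
Parallel (C, D, and E): 1 − (1 − 0.860000)(1 − 0.960000)(1 − 0.940000) = 0.999664
Series ([0.999664] and F): 0.999664 × 0.830000 = 0.829721
Parallel ([0.750500] and [0.829721]): 1 − (1 − 0.750500)(1 − 0.829721) = 0.957515
Series ([0.957515] and G): 0.957515 × 0.800000 = 0.7660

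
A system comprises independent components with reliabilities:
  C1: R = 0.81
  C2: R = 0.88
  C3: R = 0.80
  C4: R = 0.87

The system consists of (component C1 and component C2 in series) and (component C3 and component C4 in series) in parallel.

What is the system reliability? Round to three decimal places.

0.913

Series (C1 and C2): 0.81000 × 0.88000 = 0.71280
Series (C3 and C4): 0.80000 × 0.87000 = 0.69600
Parallel ([0.71280] and [0.69600]): 1 − (1 − 0.71280)(1 − 0.69600) = 0.913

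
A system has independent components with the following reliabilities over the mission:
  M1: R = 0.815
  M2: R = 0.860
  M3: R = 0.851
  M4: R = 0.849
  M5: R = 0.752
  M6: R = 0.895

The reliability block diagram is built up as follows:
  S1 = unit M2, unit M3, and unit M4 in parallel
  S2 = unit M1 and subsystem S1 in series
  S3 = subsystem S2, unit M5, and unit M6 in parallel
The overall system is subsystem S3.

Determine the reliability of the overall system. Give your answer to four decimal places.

0.9951

Parallel (M2, M3, and M4): 1 − (1 − 0.860000)(1 − 0.851000)(1 − 0.849000) = 0.996850
Series (M1 and [0.996850]): 0.815000 × 0.996850 = 0.812433
Parallel ([0.812433], M5, and M6): 1 − (1 − 0.812433)(1 − 0.752000)(1 − 0.895000) = 0.9951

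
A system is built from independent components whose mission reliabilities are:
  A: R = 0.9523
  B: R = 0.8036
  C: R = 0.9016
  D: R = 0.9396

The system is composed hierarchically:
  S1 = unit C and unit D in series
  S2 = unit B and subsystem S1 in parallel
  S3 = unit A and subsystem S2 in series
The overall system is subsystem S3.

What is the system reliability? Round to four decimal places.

Series (C and D): 0.901600 × 0.939600 = 0.847143
Parallel (B and [0.847143]): 1 − (1 − 0.803600)(1 − 0.847143) = 0.969979
Series (A and [0.969979]): 0.952300 × 0.969979 = 0.9237

0.9237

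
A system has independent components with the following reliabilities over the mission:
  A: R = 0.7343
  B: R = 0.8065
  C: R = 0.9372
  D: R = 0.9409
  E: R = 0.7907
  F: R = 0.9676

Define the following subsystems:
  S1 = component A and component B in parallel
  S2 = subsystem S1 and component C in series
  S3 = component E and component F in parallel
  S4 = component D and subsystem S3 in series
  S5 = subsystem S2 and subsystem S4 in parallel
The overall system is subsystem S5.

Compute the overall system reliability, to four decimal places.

Parallel (A and B): 1 − (1 − 0.734300)(1 − 0.806500) = 0.948587
Series ([0.948587] and C): 0.948587 × 0.937200 = 0.889016
Parallel (E and F): 1 − (1 − 0.790700)(1 − 0.967600) = 0.993219
Series (D and [0.993219]): 0.940900 × 0.993219 = 0.934520
Parallel ([0.889016] and [0.934520]): 1 − (1 − 0.889016)(1 − 0.934520) = 0.9927

0.9927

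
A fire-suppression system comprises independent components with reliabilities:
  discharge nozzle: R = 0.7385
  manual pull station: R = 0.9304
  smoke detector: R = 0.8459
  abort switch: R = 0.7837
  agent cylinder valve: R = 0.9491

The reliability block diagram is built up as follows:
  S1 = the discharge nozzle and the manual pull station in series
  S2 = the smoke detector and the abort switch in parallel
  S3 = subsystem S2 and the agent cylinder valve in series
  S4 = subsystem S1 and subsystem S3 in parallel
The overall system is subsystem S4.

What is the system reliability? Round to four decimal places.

0.9742

Series (discharge nozzle and manual pull station): 0.738500 × 0.930400 = 0.687100
Parallel (smoke detector and abort switch): 1 − (1 − 0.845900)(1 − 0.783700) = 0.966668
Series ([0.966668] and agent cylinder valve): 0.966668 × 0.949100 = 0.917465
Parallel ([0.687100] and [0.917465]): 1 − (1 − 0.687100)(1 − 0.917465) = 0.9742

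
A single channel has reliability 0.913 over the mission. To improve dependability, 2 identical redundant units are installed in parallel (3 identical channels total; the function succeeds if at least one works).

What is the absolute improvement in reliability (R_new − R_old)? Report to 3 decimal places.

0.086

R_before = 0.913
R_after = 1 − (1 − 0.913)^3 = 0.999
ΔR = 0.999 − 0.913 = 0.086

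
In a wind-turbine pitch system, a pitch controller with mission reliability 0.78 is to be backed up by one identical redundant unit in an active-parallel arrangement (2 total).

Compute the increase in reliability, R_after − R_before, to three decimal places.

R_before = 0.78
R_after = 1 − (1 − 0.78)^2 = 0.952
ΔR = 0.952 − 0.78 = 0.172

0.172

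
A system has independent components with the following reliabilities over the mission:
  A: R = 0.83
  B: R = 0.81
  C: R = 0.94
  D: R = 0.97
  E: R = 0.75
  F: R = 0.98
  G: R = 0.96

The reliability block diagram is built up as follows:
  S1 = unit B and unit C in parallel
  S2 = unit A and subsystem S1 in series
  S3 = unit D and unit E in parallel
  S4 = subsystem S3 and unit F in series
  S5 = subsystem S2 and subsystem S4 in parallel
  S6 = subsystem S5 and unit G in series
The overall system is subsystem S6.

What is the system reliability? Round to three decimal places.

0.955

Parallel (B and C): 1 − (1 − 0.81000)(1 − 0.94000) = 0.98860
Series (A and [0.98860]): 0.83000 × 0.98860 = 0.82054
Parallel (D and E): 1 − (1 − 0.97000)(1 − 0.75000) = 0.99250
Series ([0.99250] and F): 0.99250 × 0.98000 = 0.97265
Parallel ([0.82054] and [0.97265]): 1 − (1 − 0.82054)(1 − 0.97265) = 0.99509
Series ([0.99509] and G): 0.99509 × 0.96000 = 0.955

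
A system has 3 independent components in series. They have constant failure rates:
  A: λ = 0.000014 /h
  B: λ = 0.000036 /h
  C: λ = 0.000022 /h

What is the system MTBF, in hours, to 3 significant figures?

13900

Series of exponential components: λ_sys = Σ λ_i
λ_sys = 0.000014 + 0.000036 + 0.000022 = 7.2000e-05 /h
MTBF = 1 / λ_sys = 13900 h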